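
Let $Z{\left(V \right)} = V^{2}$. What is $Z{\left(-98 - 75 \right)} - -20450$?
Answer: $50379$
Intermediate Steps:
$Z{\left(-98 - 75 \right)} - -20450 = \left(-98 - 75\right)^{2} - -20450 = \left(-173\right)^{2} + 20450 = 29929 + 20450 = 50379$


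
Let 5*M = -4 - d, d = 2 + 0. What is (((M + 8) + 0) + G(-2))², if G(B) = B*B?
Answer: 2916/25 ≈ 116.64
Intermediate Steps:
d = 2
M = -6/5 (M = (-4 - 1*2)/5 = (-4 - 2)/5 = (⅕)*(-6) = -6/5 ≈ -1.2000)
G(B) = B²
(((M + 8) + 0) + G(-2))² = (((-6/5 + 8) + 0) + (-2)²)² = ((34/5 + 0) + 4)² = (34/5 + 4)² = (54/5)² = 2916/25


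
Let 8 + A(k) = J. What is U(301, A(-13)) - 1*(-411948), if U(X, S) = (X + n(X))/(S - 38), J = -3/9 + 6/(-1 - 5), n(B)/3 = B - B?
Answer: 58495713/142 ≈ 4.1194e+5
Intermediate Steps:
n(B) = 0 (n(B) = 3*(B - B) = 3*0 = 0)
J = -4/3 (J = -3*⅑ + 6/(-6) = -⅓ + 6*(-⅙) = -⅓ - 1 = -4/3 ≈ -1.3333)
A(k) = -28/3 (A(k) = -8 - 4/3 = -28/3)
U(X, S) = X/(-38 + S) (U(X, S) = (X + 0)/(S - 38) = X/(-38 + S))
U(301, A(-13)) - 1*(-411948) = 301/(-38 - 28/3) - 1*(-411948) = 301/(-142/3) + 411948 = 301*(-3/142) + 411948 = -903/142 + 411948 = 58495713/142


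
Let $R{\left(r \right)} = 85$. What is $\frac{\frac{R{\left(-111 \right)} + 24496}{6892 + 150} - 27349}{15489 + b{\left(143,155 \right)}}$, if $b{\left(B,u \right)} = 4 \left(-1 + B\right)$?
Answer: $- \frac{192567077}{113073394} \approx -1.703$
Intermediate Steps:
$b{\left(B,u \right)} = -4 + 4 B$
$\frac{\frac{R{\left(-111 \right)} + 24496}{6892 + 150} - 27349}{15489 + b{\left(143,155 \right)}} = \frac{\frac{85 + 24496}{6892 + 150} - 27349}{15489 + \left(-4 + 4 \cdot 143\right)} = \frac{\frac{24581}{7042} - 27349}{15489 + \left(-4 + 572\right)} = \frac{24581 \cdot \frac{1}{7042} - 27349}{15489 + 568} = \frac{\frac{24581}{7042} - 27349}{16057} = \left(- \frac{192567077}{7042}\right) \frac{1}{16057} = - \frac{192567077}{113073394}$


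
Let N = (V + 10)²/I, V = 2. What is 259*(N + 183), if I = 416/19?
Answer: 1276611/26 ≈ 49100.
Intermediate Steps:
I = 416/19 (I = 416*(1/19) = 416/19 ≈ 21.895)
N = 171/26 (N = (2 + 10)²/(416/19) = 12²*(19/416) = 144*(19/416) = 171/26 ≈ 6.5769)
259*(N + 183) = 259*(171/26 + 183) = 259*(4929/26) = 1276611/26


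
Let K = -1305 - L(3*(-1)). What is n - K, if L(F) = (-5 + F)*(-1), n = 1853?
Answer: 3166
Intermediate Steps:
L(F) = 5 - F
K = -1313 (K = -1305 - (5 - 3*(-1)) = -1305 - (5 - 1*(-3)) = -1305 - (5 + 3) = -1305 - 1*8 = -1305 - 8 = -1313)
n - K = 1853 - 1*(-1313) = 1853 + 1313 = 3166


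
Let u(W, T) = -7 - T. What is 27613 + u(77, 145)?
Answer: 27461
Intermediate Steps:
27613 + u(77, 145) = 27613 + (-7 - 1*145) = 27613 + (-7 - 145) = 27613 - 152 = 27461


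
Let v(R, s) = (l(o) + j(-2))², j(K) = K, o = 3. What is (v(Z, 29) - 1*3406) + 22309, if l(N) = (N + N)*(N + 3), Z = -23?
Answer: 20059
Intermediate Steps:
l(N) = 2*N*(3 + N) (l(N) = (2*N)*(3 + N) = 2*N*(3 + N))
v(R, s) = 1156 (v(R, s) = (2*3*(3 + 3) - 2)² = (2*3*6 - 2)² = (36 - 2)² = 34² = 1156)
(v(Z, 29) - 1*3406) + 22309 = (1156 - 1*3406) + 22309 = (1156 - 3406) + 22309 = -2250 + 22309 = 20059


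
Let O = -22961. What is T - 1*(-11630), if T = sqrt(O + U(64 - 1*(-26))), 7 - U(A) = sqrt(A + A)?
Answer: 11630 + sqrt(-22954 - 6*sqrt(5)) ≈ 11630.0 + 151.55*I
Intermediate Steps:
U(A) = 7 - sqrt(2)*sqrt(A) (U(A) = 7 - sqrt(A + A) = 7 - sqrt(2*A) = 7 - sqrt(2)*sqrt(A))
T = sqrt(-22954 - 6*sqrt(5)) (T = sqrt(-22961 + (7 - sqrt(2)*sqrt(64 - 1*(-26)))) = sqrt(-22961 + (7 - sqrt(2)*sqrt(64 + 26))) = sqrt(-22961 + (7 - sqrt(2)*sqrt(90))) = sqrt(-22961 + (7 - sqrt(2)*3*sqrt(10))) = sqrt(-22961 + (7 - 6*sqrt(5))) = sqrt(-22954 - 6*sqrt(5)) ≈ 151.55*I)
T - 1*(-11630) = sqrt(-22954 - 6*sqrt(5)) - 1*(-11630) = sqrt(-22954 - 6*sqrt(5)) + 11630 = 11630 + sqrt(-22954 - 6*sqrt(5))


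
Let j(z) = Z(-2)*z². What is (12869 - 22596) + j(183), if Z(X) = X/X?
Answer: 23762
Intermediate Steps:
Z(X) = 1
j(z) = z² (j(z) = 1*z² = z²)
(12869 - 22596) + j(183) = (12869 - 22596) + 183² = -9727 + 33489 = 23762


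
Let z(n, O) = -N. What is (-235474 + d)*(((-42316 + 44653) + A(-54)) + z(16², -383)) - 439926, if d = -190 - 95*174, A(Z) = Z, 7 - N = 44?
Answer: -585530006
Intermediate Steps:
N = -37 (N = 7 - 1*44 = 7 - 44 = -37)
d = -16720 (d = -190 - 16530 = -16720)
z(n, O) = 37 (z(n, O) = -1*(-37) = 37)
(-235474 + d)*(((-42316 + 44653) + A(-54)) + z(16², -383)) - 439926 = (-235474 - 16720)*(((-42316 + 44653) - 54) + 37) - 439926 = -252194*((2337 - 54) + 37) - 439926 = -252194*(2283 + 37) - 439926 = -252194*2320 - 439926 = -585090080 - 439926 = -585530006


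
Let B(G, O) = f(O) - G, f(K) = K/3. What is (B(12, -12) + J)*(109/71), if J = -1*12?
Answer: -3052/71 ≈ -42.986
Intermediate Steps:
J = -12
f(K) = K/3 (f(K) = K*(⅓) = K/3)
B(G, O) = -G + O/3 (B(G, O) = O/3 - G = -G + O/3)
(B(12, -12) + J)*(109/71) = ((-1*12 + (⅓)*(-12)) - 12)*(109/71) = ((-12 - 4) - 12)*(109*(1/71)) = (-16 - 12)*(109/71) = -28*109/71 = -3052/71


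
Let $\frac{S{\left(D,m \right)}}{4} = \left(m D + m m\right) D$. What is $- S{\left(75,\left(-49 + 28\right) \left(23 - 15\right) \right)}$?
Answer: $-4687200$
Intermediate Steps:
$S{\left(D,m \right)} = 4 D \left(m^{2} + D m\right)$ ($S{\left(D,m \right)} = 4 \left(m D + m m\right) D = 4 \left(D m + m^{2}\right) D = 4 \left(m^{2} + D m\right) D = 4 D \left(m^{2} + D m\right)$)
$- S{\left(75,\left(-49 + 28\right) \left(23 - 15\right) \right)} = - 4 \cdot 75 \left(-49 + 28\right) \left(23 - 15\right) \left(75 + \left(-49 + 28\right) \left(23 - 15\right)\right) = - 4 \cdot 75 \left(\left(-21\right) 8\right) \left(75 - 168\right) = - 4 \cdot 75 \left(-168\right) \left(75 - 168\right) = - 4 \cdot 75 \left(-168\right) \left(-93\right) = \left(-1\right) 4687200 = -4687200$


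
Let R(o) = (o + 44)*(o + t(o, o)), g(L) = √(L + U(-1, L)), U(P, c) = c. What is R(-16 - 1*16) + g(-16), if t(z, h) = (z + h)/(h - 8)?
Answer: -1824/5 + 4*I*√2 ≈ -364.8 + 5.6569*I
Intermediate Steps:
g(L) = √2*√L (g(L) = √(L + L) = √(2*L) = √2*√L)
t(z, h) = (h + z)/(-8 + h)
R(o) = (44 + o)*(o + 2*o/(-8 + o)) (R(o) = (o + 44)*(o + (o + o)/(-8 + o)) = (44 + o)*(o + (2*o)/(-8 + o)) = (44 + o)*(o + 2*o/(-8 + o)))
R(-16 - 1*16) + g(-16) = (-16 - 1*16)*(-264 + (-16 - 1*16)² + 38*(-16 - 1*16))/(-8 + (-16 - 1*16)) + √2*√(-16) = (-16 - 16)*(-264 + (-16 - 16)² + 38*(-16 - 16))/(-8 + (-16 - 16)) + √2*(4*I) = -32*(-264 + (-32)² + 38*(-32))/(-8 - 32) + 4*I*√2 = -32*(-264 + 1024 - 1216)/(-40) + 4*I*√2 = -32*(-1/40)*(-456) + 4*I*√2 = -1824/5 + 4*I*√2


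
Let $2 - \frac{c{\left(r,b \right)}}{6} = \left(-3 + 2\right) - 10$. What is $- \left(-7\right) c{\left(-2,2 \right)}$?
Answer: $546$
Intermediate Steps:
$c{\left(r,b \right)} = 78$ ($c{\left(r,b \right)} = 12 - 6 \left(\left(-3 + 2\right) - 10\right) = 12 - 6 \left(-1 - 10\right) = 12 - -66 = 12 + 66 = 78$)
$- \left(-7\right) c{\left(-2,2 \right)} = - \left(-7\right) 78 = \left(-1\right) \left(-546\right) = 546$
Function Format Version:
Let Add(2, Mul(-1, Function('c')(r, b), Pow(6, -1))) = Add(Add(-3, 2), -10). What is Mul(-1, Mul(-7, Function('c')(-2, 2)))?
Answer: 546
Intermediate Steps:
Function('c')(r, b) = 78 (Function('c')(r, b) = Add(12, Mul(-6, Add(Add(-3, 2), -10))) = Add(12, Mul(-6, Add(-1, -10))) = Add(12, Mul(-6, -11)) = Add(12, 66) = 78)
Mul(-1, Mul(-7, Function('c')(-2, 2))) = Mul(-1, Mul(-7, 78)) = Mul(-1, -546) = 546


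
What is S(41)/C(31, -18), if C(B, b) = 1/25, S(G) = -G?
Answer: -1025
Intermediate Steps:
C(B, b) = 1/25
S(41)/C(31, -18) = (-1*41)/(1/25) = -41*25 = -1025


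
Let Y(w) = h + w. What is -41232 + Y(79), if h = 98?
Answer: -41055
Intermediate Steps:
Y(w) = 98 + w
-41232 + Y(79) = -41232 + (98 + 79) = -41232 + 177 = -41055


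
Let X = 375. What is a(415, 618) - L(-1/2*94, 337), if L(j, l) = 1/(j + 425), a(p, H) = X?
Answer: 141749/378 ≈ 375.00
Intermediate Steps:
a(p, H) = 375
L(j, l) = 1/(425 + j)
a(415, 618) - L(-1/2*94, 337) = 375 - 1/(425 - 1/2*94) = 375 - 1/(425 - 47) = 375 - 1/378 = 141749/378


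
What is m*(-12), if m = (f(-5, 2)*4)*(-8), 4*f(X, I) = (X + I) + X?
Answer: -768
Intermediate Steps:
f(X, I) = X/2 + I/4 (f(X, I) = ((X + I) + X)/4 = ((I + X) + X)/4 = (I + 2*X)/4 = X/2 + I/4)
m = 64 (m = (((½)*(-5) + (¼)*2)*4)*(-8) = ((-5/2 + ½)*4)*(-8) = -2*4*(-8) = -8*(-8) = 64)
m*(-12) = 64*(-12) = -768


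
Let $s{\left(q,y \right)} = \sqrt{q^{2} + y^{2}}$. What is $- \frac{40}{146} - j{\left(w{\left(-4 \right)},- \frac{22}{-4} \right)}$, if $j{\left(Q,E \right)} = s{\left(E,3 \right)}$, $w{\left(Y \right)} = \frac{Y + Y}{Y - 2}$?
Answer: $- \frac{20}{73} - \frac{\sqrt{157}}{2} \approx -6.539$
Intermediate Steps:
$w{\left(Y \right)} = \frac{2 Y}{-2 + Y}$
$j{\left(Q,E \right)} = \sqrt{9 + E^{2}}$ ($j{\left(Q,E \right)} = \sqrt{E^{2} + 3^{2}} = \sqrt{E^{2} + 9} = \sqrt{9 + E^{2}}$)
$- \frac{40}{146} - j{\left(w{\left(-4 \right)},- \frac{22}{-4} \right)} = - \frac{40}{146} - \sqrt{9 + \left(- \frac{22}{-4}\right)^{2}} = \left(-40\right) \frac{1}{146} - \sqrt{9 + \left(\left(-22\right) \left(- \frac{1}{4}\right)\right)^{2}} = - \frac{20}{73} - \sqrt{9 + \left(\frac{11}{2}\right)^{2}} = - \frac{20}{73} - \sqrt{9 + \frac{121}{4}} = - \frac{20}{73} - \sqrt{\frac{157}{4}} = - \frac{20}{73} - \frac{\sqrt{157}}{2}$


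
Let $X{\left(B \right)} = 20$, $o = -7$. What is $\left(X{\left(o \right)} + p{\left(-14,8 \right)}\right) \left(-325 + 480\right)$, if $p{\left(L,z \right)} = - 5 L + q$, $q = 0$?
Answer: $13950$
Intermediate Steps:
$p{\left(L,z \right)} = - 5 L$ ($p{\left(L,z \right)} = - 5 L + 0 = - 5 L$)
$\left(X{\left(o \right)} + p{\left(-14,8 \right)}\right) \left(-325 + 480\right) = \left(20 - -70\right) \left(-325 + 480\right) = \left(20 + 70\right) 155 = 90 \cdot 155 = 13950$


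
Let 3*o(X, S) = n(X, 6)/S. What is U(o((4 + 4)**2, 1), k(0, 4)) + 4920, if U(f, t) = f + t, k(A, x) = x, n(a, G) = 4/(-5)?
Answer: 73856/15 ≈ 4923.7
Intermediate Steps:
n(a, G) = -4/5 (n(a, G) = 4*(-1/5) = -4/5)
o(X, S) = -4/(15*S) (o(X, S) = (-4/(5*S))/3 = -4/(15*S))
U(o((4 + 4)**2, 1), k(0, 4)) + 4920 = (-4/15/1 + 4) + 4920 = (-4/15*1 + 4) + 4920 = (-4/15 + 4) + 4920 = 56/15 + 4920 = 73856/15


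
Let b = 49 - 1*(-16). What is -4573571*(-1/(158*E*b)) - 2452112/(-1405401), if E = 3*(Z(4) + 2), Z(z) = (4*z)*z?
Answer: 3804657641497/952608905820 ≈ 3.9939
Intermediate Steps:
Z(z) = 4*z**2
b = 65 (b = 49 + 16 = 65)
E = 198 (E = 3*(4*4**2 + 2) = 3*(4*16 + 2) = 3*(64 + 2) = 3*66 = 198)
-4573571*(-1/(158*E*b)) - 2452112/(-1405401) = -4573571/((65*(-158))*198) - 2452112/(-1405401) = -4573571/((-10270*198)) - 2452112*(-1/1405401) = -4573571/(-2033460) + 2452112/1405401 = -4573571*(-1/2033460) + 2452112/1405401 = 4573571/2033460 + 2452112/1405401 = 3804657641497/952608905820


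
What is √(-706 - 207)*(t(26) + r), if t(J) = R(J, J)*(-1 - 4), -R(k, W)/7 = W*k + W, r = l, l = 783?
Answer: 25353*I*√913 ≈ 7.6606e+5*I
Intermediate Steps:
r = 783
R(k, W) = -7*W - 7*W*k (R(k, W) = -7*(W*k + W) = -7*(W + W*k) = -7*W - 7*W*k)
t(J) = 35*J*(1 + J) (t(J) = (-7*J*(1 + J))*(-1 - 4) = -7*J*(1 + J)*(-5) = 35*J*(1 + J))
√(-706 - 207)*(t(26) + r) = √(-706 - 207)*(35*26*(1 + 26) + 783) = √(-913)*(35*26*27 + 783) = (I*√913)*(24570 + 783) = (I*√913)*25353 = 25353*I*√913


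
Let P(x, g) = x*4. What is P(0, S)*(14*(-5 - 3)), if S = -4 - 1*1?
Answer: 0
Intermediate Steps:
S = -5 (S = -4 - 1 = -5)
P(x, g) = 4*x
P(0, S)*(14*(-5 - 3)) = (4*0)*(14*(-5 - 3)) = 0*(14*(-8)) = 0*(-112) = 0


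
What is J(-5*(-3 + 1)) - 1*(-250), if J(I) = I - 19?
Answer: 241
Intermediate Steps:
J(I) = -19 + I
J(-5*(-3 + 1)) - 1*(-250) = (-19 - 5*(-3 + 1)) - 1*(-250) = (-19 - 5*(-2)) + 250 = (-19 + 10) + 250 = -9 + 250 = 241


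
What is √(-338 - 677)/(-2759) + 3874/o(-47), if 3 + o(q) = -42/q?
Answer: -182078/99 - I*√1015/2759 ≈ -1839.2 - 0.011547*I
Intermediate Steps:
o(q) = -3 - 42/q
√(-338 - 677)/(-2759) + 3874/o(-47) = √(-338 - 677)/(-2759) + 3874/(-3 - 42/(-47)) = √(-1015)*(-1/2759) + 3874/(-3 - 42*(-1/47)) = (I*√1015)*(-1/2759) + 3874/(-3 + 42/47) = -I*√1015/2759 + 3874/(-99/47) = -I*√1015/2759 + 3874*(-47/99) = -I*√1015/2759 - 182078/99 = -182078/99 - I*√1015/2759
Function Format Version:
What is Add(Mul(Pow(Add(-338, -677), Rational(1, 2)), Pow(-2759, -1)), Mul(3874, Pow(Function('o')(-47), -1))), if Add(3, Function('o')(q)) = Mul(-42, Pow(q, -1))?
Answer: Add(Rational(-182078, 99), Mul(Rational(-1, 2759), I, Pow(1015, Rational(1, 2)))) ≈ Add(-1839.2, Mul(-0.011547, I))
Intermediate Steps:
Function('o')(q) = Add(-3, Mul(-42, Pow(q, -1)))
Add(Mul(Pow(Add(-338, -677), Rational(1, 2)), Pow(-2759, -1)), Mul(3874, Pow(Function('o')(-47), -1))) = Add(Mul(Pow(Add(-338, -677), Rational(1, 2)), Pow(-2759, -1)), Mul(3874, Pow(Add(-3, Mul(-42, Pow(-47, -1))), -1))) = Add(Mul(Pow(-1015, Rational(1, 2)), Rational(-1, 2759)), Mul(3874, Pow(Add(-3, Mul(-42, Rational(-1, 47))), -1))) = Add(Mul(Mul(I, Pow(1015, Rational(1, 2))), Rational(-1, 2759)), Mul(3874, Pow(Add(-3, Rational(42, 47)), -1))) = Add(Mul(Rational(-1, 2759), I, Pow(1015, Rational(1, 2))), Mul(3874, Pow(Rational(-99, 47), -1))) = Add(Mul(Rational(-1, 2759), I, Pow(1015, Rational(1, 2))), Mul(3874, Rational(-47, 99))) = Add(Mul(Rational(-1, 2759), I, Pow(1015, Rational(1, 2))), Rational(-182078, 99)) = Add(Rational(-182078, 99), Mul(Rational(-1, 2759), I, Pow(1015, Rational(1, 2))))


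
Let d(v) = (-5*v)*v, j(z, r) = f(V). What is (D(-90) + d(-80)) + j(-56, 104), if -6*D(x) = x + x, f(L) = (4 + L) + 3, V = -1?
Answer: -31964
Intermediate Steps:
f(L) = 7 + L
j(z, r) = 6 (j(z, r) = 7 - 1 = 6)
d(v) = -5*v²
D(x) = -x/3 (D(x) = -(x + x)/6 = -x/3)
(D(-90) + d(-80)) + j(-56, 104) = (-⅓*(-90) - 5*(-80)²) + 6 = (30 - 5*6400) + 6 = (30 - 32000) + 6 = -31970 + 6 = -31964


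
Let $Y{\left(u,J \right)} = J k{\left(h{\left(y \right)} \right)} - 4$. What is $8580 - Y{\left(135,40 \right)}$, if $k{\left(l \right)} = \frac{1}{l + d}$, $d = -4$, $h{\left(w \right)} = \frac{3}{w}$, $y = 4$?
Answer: $\frac{111752}{13} \approx 8596.3$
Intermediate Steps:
$k{\left(l \right)} = \frac{1}{-4 + l}$ ($k{\left(l \right)} = \frac{1}{l - 4} = \frac{1}{-4 + l}$)
$Y{\left(u,J \right)} = -4 - \frac{4 J}{13}$ ($Y{\left(u,J \right)} = \frac{J}{-4 + \frac{3}{4}} - 4 = \frac{J}{- \frac{13}{4}} - 4 = J \left(- \frac{4}{13}\right) - 4 = - \frac{4 J}{13} - 4 = -4 - \frac{4 J}{13}$)
$8580 - Y{\left(135,40 \right)} = 8580 - \left(-4 - \frac{160}{13}\right) = 8580 - - \frac{212}{13} = 8580 + \frac{212}{13} = \frac{111752}{13}$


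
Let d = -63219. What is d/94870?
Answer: -63219/94870 ≈ -0.66638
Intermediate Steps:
d/94870 = -63219/94870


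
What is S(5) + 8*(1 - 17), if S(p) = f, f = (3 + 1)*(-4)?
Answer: -144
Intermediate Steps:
f = -16 (f = 4*(-4) = -16)
S(p) = -16
S(5) + 8*(1 - 17) = -16 + 8*(1 - 17) = -16 + 8*(-16) = -16 - 128 = -144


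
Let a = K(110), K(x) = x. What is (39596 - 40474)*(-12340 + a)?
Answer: 10737940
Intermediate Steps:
a = 110
(39596 - 40474)*(-12340 + a) = (39596 - 40474)*(-12340 + 110) = -878*(-12230) = 10737940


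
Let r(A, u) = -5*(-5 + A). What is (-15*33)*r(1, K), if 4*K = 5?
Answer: -9900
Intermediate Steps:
K = 5/4 (K = (1/4)*5 = 5/4 ≈ 1.2500)
r(A, u) = 25 - 5*A
(-15*33)*r(1, K) = (-15*33)*(25 - 5*1) = -495*(25 - 5) = -495*20 = -9900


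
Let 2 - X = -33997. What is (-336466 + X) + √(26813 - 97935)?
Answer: -302467 + I*√71122 ≈ -3.0247e+5 + 266.69*I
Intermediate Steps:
X = 33999 (X = 2 - 1*(-33997) = 2 + 33997 = 33999)
(-336466 + X) + √(26813 - 97935) = (-336466 + 33999) + √(26813 - 97935) = -302467 + √(-71122) = -302467 + I*√71122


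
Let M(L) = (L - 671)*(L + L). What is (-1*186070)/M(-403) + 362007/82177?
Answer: 149039256559/35568013494 ≈ 4.1903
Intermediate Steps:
M(L) = 2*L*(-671 + L) (M(L) = (-671 + L)*(2*L) = 2*L*(-671 + L))
(-1*186070)/M(-403) + 362007/82177 = (-1*186070)/((2*(-403)*(-671 - 403))) + 362007/82177 = -186070/(2*(-403)*(-1074)) + 362007*(1/82177) = -186070/865644 + 362007/82177 = -186070*1/865644 + 362007/82177 = -93035/432822 + 362007/82177 = 149039256559/35568013494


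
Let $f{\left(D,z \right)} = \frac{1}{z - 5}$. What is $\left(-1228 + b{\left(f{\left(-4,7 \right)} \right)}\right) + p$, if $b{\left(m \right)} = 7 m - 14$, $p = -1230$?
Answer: $- \frac{4937}{2} \approx -2468.5$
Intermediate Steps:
$f{\left(D,z \right)} = \frac{1}{-5 + z}$
$b{\left(m \right)} = -14 + 7 m$
$\left(-1228 + b{\left(f{\left(-4,7 \right)} \right)}\right) + p = \left(-1228 - \left(14 - \frac{7}{-5 + 7}\right)\right) - 1230 = \left(-1228 - \left(14 - \frac{7}{2}\right)\right) - 1230 = \left(-1228 + \left(-14 + 7 \cdot \frac{1}{2}\right)\right) - 1230 = \left(-1228 + \left(-14 + \frac{7}{2}\right)\right) - 1230 = \left(-1228 - \frac{21}{2}\right) - 1230 = - \frac{2477}{2} - 1230 = - \frac{4937}{2}$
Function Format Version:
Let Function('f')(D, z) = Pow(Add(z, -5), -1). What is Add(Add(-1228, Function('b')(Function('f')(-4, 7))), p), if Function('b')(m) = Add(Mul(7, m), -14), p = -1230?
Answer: Rational(-4937, 2) ≈ -2468.5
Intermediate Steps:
Function('f')(D, z) = Pow(Add(-5, z), -1)
Function('b')(m) = Add(-14, Mul(7, m))
Add(Add(-1228, Function('b')(Function('f')(-4, 7))), p) = Add(Add(-1228, Add(-14, Mul(7, Pow(Add(-5, 7), -1)))), -1230) = Add(Add(-1228, Add(-14, Mul(7, Pow(2, -1)))), -1230) = Add(Add(-1228, Add(-14, Mul(7, Rational(1, 2)))), -1230) = Add(Add(-1228, Add(-14, Rational(7, 2))), -1230) = Add(Add(-1228, Rational(-21, 2)), -1230) = Add(Rational(-2477, 2), -1230) = Rational(-4937, 2)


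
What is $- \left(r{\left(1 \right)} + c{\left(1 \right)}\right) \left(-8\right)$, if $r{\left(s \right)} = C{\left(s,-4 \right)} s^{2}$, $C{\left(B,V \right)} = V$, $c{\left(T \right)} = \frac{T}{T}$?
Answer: $-24$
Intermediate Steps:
$c{\left(T \right)} = 1$
$r{\left(s \right)} = - 4 s^{2}$
$- \left(r{\left(1 \right)} + c{\left(1 \right)}\right) \left(-8\right) = - \left(- 4 \cdot 1^{2} + 1\right) \left(-8\right) = - \left(\left(-4\right) 1 + 1\right) \left(-8\right) = - \left(-4 + 1\right) \left(-8\right) = - \left(-3\right) \left(-8\right) = \left(-1\right) 24 = -24$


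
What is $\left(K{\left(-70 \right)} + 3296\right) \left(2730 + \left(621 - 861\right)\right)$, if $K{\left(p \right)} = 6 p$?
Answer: $7161240$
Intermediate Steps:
$\left(K{\left(-70 \right)} + 3296\right) \left(2730 + \left(621 - 861\right)\right) = \left(6 \left(-70\right) + 3296\right) \left(2730 + \left(621 - 861\right)\right) = \left(-420 + 3296\right) \left(2730 + \left(621 - 861\right)\right) = 2876 \left(2730 - 240\right) = 2876 \cdot 2490 = 7161240$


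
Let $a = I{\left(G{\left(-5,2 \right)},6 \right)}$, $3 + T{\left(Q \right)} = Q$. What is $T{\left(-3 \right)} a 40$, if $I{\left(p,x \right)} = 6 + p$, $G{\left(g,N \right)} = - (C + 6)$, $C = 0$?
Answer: $0$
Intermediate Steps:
$G{\left(g,N \right)} = -6$ ($G{\left(g,N \right)} = - (0 + 6) = \left(-1\right) 6 = -6$)
$T{\left(Q \right)} = -3 + Q$
$a = 0$ ($a = 6 - 6 = 0$)
$T{\left(-3 \right)} a 40 = \left(-3 - 3\right) 0 \cdot 40 = \left(-6\right) 0 \cdot 40 = 0 \cdot 40 = 0$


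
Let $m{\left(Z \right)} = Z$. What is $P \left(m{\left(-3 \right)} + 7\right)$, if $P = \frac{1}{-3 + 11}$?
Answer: $\frac{1}{2} \approx 0.5$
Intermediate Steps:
$P = \frac{1}{8} \approx 0.125$
$P \left(m{\left(-3 \right)} + 7\right) = \frac{-3 + 7}{8} = \frac{1}{8} \cdot 4 = \frac{1}{2}$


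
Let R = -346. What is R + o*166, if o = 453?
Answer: 74852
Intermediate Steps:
R + o*166 = -346 + 453*166 = -346 + 75198 = 74852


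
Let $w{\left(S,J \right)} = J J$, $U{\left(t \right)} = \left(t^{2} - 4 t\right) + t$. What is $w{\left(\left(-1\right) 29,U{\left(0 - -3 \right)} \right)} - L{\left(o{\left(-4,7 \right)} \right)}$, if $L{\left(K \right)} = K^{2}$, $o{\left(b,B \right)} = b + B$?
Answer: $-9$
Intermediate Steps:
$o{\left(b,B \right)} = B + b$
$U{\left(t \right)} = t^{2} - 3 t$
$w{\left(S,J \right)} = J^{2}$
$w{\left(\left(-1\right) 29,U{\left(0 - -3 \right)} \right)} - L{\left(o{\left(-4,7 \right)} \right)} = \left(\left(0 - -3\right) \left(-3 + \left(0 - -3\right)\right)\right)^{2} - \left(7 - 4\right)^{2} = \left(\left(0 + 3\right) \left(-3 + \left(0 + 3\right)\right)\right)^{2} - 3^{2} = \left(3 \left(-3 + 3\right)\right)^{2} - 9 = \left(3 \cdot 0\right)^{2} - 9 = 0^{2} - 9 = 0 - 9 = -9$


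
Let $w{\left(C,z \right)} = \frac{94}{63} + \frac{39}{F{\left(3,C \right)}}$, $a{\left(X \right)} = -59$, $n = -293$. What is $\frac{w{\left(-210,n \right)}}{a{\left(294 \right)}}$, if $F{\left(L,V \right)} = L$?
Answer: $- \frac{913}{3717} \approx -0.24563$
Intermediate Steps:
$w{\left(C,z \right)} = \frac{913}{63}$ ($w{\left(C,z \right)} = \frac{94}{63} + \frac{39}{3} = 94 \cdot \frac{1}{63} + 39 \cdot \frac{1}{3} = \frac{94}{63} + 13 = \frac{913}{63}$)
$\frac{w{\left(-210,n \right)}}{a{\left(294 \right)}} = \frac{913}{63 \left(-59\right)} = \frac{913}{63} \left(- \frac{1}{59}\right) = - \frac{913}{3717}$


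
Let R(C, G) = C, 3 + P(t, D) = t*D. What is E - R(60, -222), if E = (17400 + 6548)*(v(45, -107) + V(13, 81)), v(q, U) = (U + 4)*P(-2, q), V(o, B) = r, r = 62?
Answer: 230882608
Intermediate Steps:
P(t, D) = -3 + D*t (P(t, D) = -3 + t*D = -3 + D*t)
V(o, B) = 62
v(q, U) = (-3 - 2*q)*(4 + U) (v(q, U) = (U + 4)*(-3 + q*(-2)) = (4 + U)*(-3 - 2*q) = (-3 - 2*q)*(4 + U))
E = 230882668 (E = (17400 + 6548)*((-3 - 2*45)*(4 - 107) + 62) = 23948*((-3 - 90)*(-103) + 62) = 23948*(-93*(-103) + 62) = 23948*(9579 + 62) = 23948*9641 = 230882668)
E - R(60, -222) = 230882668 - 1*60 = 230882668 - 60 = 230882608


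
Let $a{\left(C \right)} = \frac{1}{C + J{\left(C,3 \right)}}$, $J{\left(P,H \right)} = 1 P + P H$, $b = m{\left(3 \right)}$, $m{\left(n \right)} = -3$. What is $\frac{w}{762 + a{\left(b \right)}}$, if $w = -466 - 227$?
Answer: $- \frac{945}{1039} \approx -0.90953$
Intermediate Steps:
$b = -3$
$J{\left(P,H \right)} = P + H P$
$a{\left(C \right)} = \frac{1}{5 C}$ ($a{\left(C \right)} = \frac{1}{C + C \left(1 + 3\right)} = \frac{1}{C + C 4} = \frac{1}{C + 4 C} = \frac{1}{5 C}$)
$w = -693$
$\frac{w}{762 + a{\left(b \right)}} = \frac{1}{762 + \frac{1}{5 \left(-3\right)}} \left(-693\right) = \frac{1}{762 + \frac{1}{5} \left(- \frac{1}{3}\right)} \left(-693\right) = \frac{1}{762 - \frac{1}{15}} \left(-693\right) = \frac{1}{\frac{11429}{15}} \left(-693\right) = \frac{15}{11429} \left(-693\right) = - \frac{945}{1039}$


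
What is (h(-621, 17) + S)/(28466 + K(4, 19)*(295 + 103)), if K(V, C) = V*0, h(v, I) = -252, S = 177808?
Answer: 88778/14233 ≈ 6.2375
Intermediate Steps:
K(V, C) = 0
(h(-621, 17) + S)/(28466 + K(4, 19)*(295 + 103)) = (-252 + 177808)/(28466 + 0*(295 + 103)) = 177556/(28466 + 0*398) = 177556/(28466 + 0) = 177556/28466 = 177556*(1/28466) = 88778/14233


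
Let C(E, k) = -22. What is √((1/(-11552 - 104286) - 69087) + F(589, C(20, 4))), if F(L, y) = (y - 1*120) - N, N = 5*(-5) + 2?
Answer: I*√928636714054102/115838 ≈ 263.07*I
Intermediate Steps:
N = -23 (N = -25 + 2 = -23)
F(L, y) = -97 + y (F(L, y) = (y - 1*120) - 1*(-23) = (y - 120) + 23 = (-120 + y) + 23 = -97 + y)
√((1/(-11552 - 104286) - 69087) + F(589, C(20, 4))) = √((1/(-11552 - 104286) - 69087) + (-97 - 22)) = √((1/(-115838) - 69087) - 119) = √((-1/115838 - 69087) - 119) = √(-8002899907/115838 - 119) = √(-8016684629/115838) = I*√928636714054102/115838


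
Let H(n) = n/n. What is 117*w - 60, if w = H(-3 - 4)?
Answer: 57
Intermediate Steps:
H(n) = 1
w = 1
117*w - 60 = 117*1 - 60 = 117 - 60 = 57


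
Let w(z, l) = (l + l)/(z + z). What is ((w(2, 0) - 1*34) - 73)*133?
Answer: -14231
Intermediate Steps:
w(z, l) = l/z (w(z, l) = (2*l)/((2*z)) = (2*l)*(1/(2*z)) = l/z)
((w(2, 0) - 1*34) - 73)*133 = ((0/2 - 1*34) - 73)*133 = ((0*(1/2) - 34) - 73)*133 = ((0 - 34) - 73)*133 = (-34 - 73)*133 = -107*133 = -14231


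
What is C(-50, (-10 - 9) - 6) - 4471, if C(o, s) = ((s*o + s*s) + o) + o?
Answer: -2696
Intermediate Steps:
C(o, s) = s² + 2*o + o*s (C(o, s) = ((o*s + s²) + o) + o = ((s² + o*s) + o) + o = (o + s² + o*s) + o = s² + 2*o + o*s)
C(-50, (-10 - 9) - 6) - 4471 = (((-10 - 9) - 6)² + 2*(-50) - 50*((-10 - 9) - 6)) - 4471 = ((-19 - 6)² - 100 - 50*(-19 - 6)) - 4471 = ((-25)² - 100 - 50*(-25)) - 4471 = (625 - 100 + 1250) - 4471 = 1775 - 4471 = -2696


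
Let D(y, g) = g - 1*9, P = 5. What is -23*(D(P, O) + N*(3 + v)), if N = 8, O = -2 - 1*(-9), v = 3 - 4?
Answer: -322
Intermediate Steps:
v = -1
O = 7 (O = -2 + 9 = 7)
D(y, g) = -9 + g (D(y, g) = g - 9 = -9 + g)
-23*(D(P, O) + N*(3 + v)) = -23*((-9 + 7) + 8*(3 - 1)) = -23*(-2 + 8*2) = -23*(-2 + 16) = -23*14 = -322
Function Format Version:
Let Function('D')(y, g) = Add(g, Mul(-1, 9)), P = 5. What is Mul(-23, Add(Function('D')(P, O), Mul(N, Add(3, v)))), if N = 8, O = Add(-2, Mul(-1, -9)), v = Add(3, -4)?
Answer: -322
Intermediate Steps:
v = -1
O = 7 (O = Add(-2, 9) = 7)
Function('D')(y, g) = Add(-9, g) (Function('D')(y, g) = Add(g, -9) = Add(-9, g))
Mul(-23, Add(Function('D')(P, O), Mul(N, Add(3, v)))) = Mul(-23, Add(Add(-9, 7), Mul(8, Add(3, -1)))) = Mul(-23, Add(-2, Mul(8, 2))) = Mul(-23, Add(-2, 16)) = Mul(-23, 14) = -322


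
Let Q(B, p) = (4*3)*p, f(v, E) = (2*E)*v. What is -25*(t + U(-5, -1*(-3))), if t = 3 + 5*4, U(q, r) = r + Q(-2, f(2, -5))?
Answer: 5350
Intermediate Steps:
f(v, E) = 2*E*v
Q(B, p) = 12*p
U(q, r) = -240 + r (U(q, r) = r + 12*(2*(-5)*2) = r + 12*(-20) = r - 240 = -240 + r)
t = 23 (t = 3 + 20 = 23)
-25*(t + U(-5, -1*(-3))) = -25*(23 + (-240 - 1*(-3))) = -25*(23 + (-240 + 3)) = -25*(23 - 237) = -25*(-214) = 5350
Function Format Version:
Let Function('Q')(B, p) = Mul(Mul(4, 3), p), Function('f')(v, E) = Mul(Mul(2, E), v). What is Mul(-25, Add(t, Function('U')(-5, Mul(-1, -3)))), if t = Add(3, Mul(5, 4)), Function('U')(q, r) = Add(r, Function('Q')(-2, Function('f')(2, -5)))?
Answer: 5350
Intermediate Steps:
Function('f')(v, E) = Mul(2, E, v)
Function('Q')(B, p) = Mul(12, p)
Function('U')(q, r) = Add(-240, r) (Function('U')(q, r) = Add(r, Mul(12, Mul(2, -5, 2))) = Add(r, Mul(12, -20)) = Add(r, -240) = Add(-240, r))
t = 23 (t = Add(3, 20) = 23)
Mul(-25, Add(t, Function('U')(-5, Mul(-1, -3)))) = Mul(-25, Add(23, Add(-240, Mul(-1, -3)))) = Mul(-25, Add(23, Add(-240, 3))) = Mul(-25, Add(23, -237)) = Mul(-25, -214) = 5350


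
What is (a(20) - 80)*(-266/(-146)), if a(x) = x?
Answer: -7980/73 ≈ -109.32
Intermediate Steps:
(a(20) - 80)*(-266/(-146)) = (20 - 80)*(-266/(-146)) = -(-15960)*(-1)/146 = -60*133/73 = -7980/73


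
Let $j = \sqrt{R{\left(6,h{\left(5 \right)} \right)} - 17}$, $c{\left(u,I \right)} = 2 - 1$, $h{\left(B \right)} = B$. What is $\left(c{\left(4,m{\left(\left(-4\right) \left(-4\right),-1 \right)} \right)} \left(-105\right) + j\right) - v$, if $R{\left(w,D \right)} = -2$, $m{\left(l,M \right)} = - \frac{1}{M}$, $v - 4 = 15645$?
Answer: $-15754 + i \sqrt{19} \approx -15754.0 + 4.3589 i$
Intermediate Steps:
$v = 15649$ ($v = 4 + 15645 = 15649$)
$c{\left(u,I \right)} = 1$
$j = i \sqrt{19}$ ($j = \sqrt{-2 - 17} = \sqrt{-19} = i \sqrt{19} \approx 4.3589 i$)
$\left(c{\left(4,m{\left(\left(-4\right) \left(-4\right),-1 \right)} \right)} \left(-105\right) + j\right) - v = \left(1 \left(-105\right) + i \sqrt{19}\right) - 15649 = \left(-105 + i \sqrt{19}\right) - 15649 = -15754 + i \sqrt{19}$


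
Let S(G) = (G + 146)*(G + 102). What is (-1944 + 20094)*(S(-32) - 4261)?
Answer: 67499850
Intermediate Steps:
S(G) = (102 + G)*(146 + G) (S(G) = (146 + G)*(102 + G) = (102 + G)*(146 + G))
(-1944 + 20094)*(S(-32) - 4261) = (-1944 + 20094)*((14892 + (-32)² + 248*(-32)) - 4261) = 18150*((14892 + 1024 - 7936) - 4261) = 18150*(7980 - 4261) = 18150*3719 = 67499850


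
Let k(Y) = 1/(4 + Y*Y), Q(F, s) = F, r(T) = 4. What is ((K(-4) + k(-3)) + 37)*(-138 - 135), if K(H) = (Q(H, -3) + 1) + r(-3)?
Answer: -10395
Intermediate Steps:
k(Y) = 1/(4 + Y²)
K(H) = 5 + H (K(H) = (H + 1) + 4 = (1 + H) + 4 = 5 + H)
((K(-4) + k(-3)) + 37)*(-138 - 135) = (((5 - 4) + 1/(4 + (-3)²)) + 37)*(-138 - 135) = ((1 + 1/(4 + 9)) + 37)*(-273) = ((1 + 1/13) + 37)*(-273) = (14/13 + 37)*(-273) = (495/13)*(-273) = -10395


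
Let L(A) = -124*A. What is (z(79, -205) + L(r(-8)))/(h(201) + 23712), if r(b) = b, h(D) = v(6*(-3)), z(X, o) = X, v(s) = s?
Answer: 357/7898 ≈ 0.045201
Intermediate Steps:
h(D) = -18 (h(D) = 6*(-3) = -18)
(z(79, -205) + L(r(-8)))/(h(201) + 23712) = (79 - 124*(-8))/(-18 + 23712) = (79 + 992)/23694 = 1071*(1/23694) = 357/7898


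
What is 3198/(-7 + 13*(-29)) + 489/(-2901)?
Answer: -525843/61888 ≈ -8.4967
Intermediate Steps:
3198/(-7 + 13*(-29)) + 489/(-2901) = 3198/(-7 - 377) + 489*(-1/2901) = 3198/(-384) - 163/967 = 3198*(-1/384) - 163/967 = -533/64 - 163/967 = -525843/61888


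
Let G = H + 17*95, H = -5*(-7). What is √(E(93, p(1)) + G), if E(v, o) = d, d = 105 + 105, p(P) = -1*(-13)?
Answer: 2*√465 ≈ 43.128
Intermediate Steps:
p(P) = 13
H = 35
d = 210
E(v, o) = 210
G = 1650 (G = 35 + 17*95 = 35 + 1615 = 1650)
√(E(93, p(1)) + G) = √(210 + 1650) = √1860 = 2*√465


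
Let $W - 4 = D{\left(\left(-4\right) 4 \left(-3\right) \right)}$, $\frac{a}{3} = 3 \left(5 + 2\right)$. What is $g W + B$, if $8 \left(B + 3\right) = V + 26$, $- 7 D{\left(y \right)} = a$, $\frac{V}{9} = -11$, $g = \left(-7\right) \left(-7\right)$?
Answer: $- \frac{2057}{8} \approx -257.13$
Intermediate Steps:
$g = 49$
$V = -99$ ($V = 9 \left(-11\right) = -99$)
$a = 63$ ($a = 3 \cdot 3 \left(5 + 2\right) = 3 \cdot 3 \cdot 7 = 3 \cdot 21 = 63$)
$D{\left(y \right)} = -9$ ($D{\left(y \right)} = \left(- \frac{1}{7}\right) 63 = -9$)
$W = -5$ ($W = 4 - 9 = -5$)
$B = - \frac{97}{8}$ ($B = -3 + \frac{-99 + 26}{8} = -3 + \frac{1}{8} \left(-73\right) = -3 - \frac{73}{8} = - \frac{97}{8} \approx -12.125$)
$g W + B = 49 \left(-5\right) - \frac{97}{8} = -245 - \frac{97}{8} = - \frac{2057}{8}$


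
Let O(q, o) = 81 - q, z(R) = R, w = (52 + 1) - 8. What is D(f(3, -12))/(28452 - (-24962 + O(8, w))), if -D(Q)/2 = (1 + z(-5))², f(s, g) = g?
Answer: -32/53341 ≈ -0.00059991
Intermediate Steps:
w = 45 (w = 53 - 8 = 45)
D(Q) = -32 (D(Q) = -2*(1 - 5)² = -2*(-4)² = -2*16 = -32)
D(f(3, -12))/(28452 - (-24962 + O(8, w))) = -32/(28452 - (-24962 + (81 - 1*8))) = -32/(28452 - (-24962 + (81 - 8))) = -32/(28452 - (-24962 + 73)) = -32/(28452 - 1*(-24889)) = -32/(28452 + 24889) = -32/53341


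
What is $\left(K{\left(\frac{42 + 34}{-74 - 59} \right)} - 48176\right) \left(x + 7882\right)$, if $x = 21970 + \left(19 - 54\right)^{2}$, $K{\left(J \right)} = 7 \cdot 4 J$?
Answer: $-1497662784$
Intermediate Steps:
$K{\left(J \right)} = 28 J$
$x = 23195$ ($x = 21970 + \left(-35\right)^{2} = 21970 + 1225 = 23195$)
$\left(K{\left(\frac{42 + 34}{-74 - 59} \right)} - 48176\right) \left(x + 7882\right) = \left(28 \frac{42 + 34}{-74 - 59} - 48176\right) \left(23195 + 7882\right) = \left(28 \frac{76}{-133} - 48176\right) 31077 = \left(28 \cdot 76 \left(- \frac{1}{133}\right) - 48176\right) 31077 = \left(28 \left(- \frac{4}{7}\right) - 48176\right) 31077 = \left(-16 - 48176\right) 31077 = \left(-48192\right) 31077 = -1497662784$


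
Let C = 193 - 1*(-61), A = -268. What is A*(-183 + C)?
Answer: -19028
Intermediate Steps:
C = 254 (C = 193 + 61 = 254)
A*(-183 + C) = -268*(-183 + 254) = -268*71 = -19028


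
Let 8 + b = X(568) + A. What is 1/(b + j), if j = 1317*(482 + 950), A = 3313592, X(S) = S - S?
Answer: 1/5199528 ≈ 1.9233e-7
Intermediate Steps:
X(S) = 0
b = 3313584 (b = -8 + (0 + 3313592) = -8 + 3313592 = 3313584)
j = 1885944 (j = 1317*1432 = 1885944)
1/(b + j) = 1/(3313584 + 1885944) = 1/5199528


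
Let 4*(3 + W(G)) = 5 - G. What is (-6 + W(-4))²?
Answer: 729/16 ≈ 45.563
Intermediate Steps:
W(G) = -7/4 - G/4 (W(G) = -3 + (5 - G)/4 = -3 + (5/4 - G/4) = -7/4 - G/4)
(-6 + W(-4))² = (-6 + (-7/4 - ¼*(-4)))² = (-6 + (-7/4 + 1))² = (-6 - ¾)² = (-27/4)² = 729/16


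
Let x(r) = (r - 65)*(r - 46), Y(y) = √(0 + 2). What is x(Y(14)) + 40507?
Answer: 43499 - 111*√2 ≈ 43342.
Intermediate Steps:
Y(y) = √2
x(r) = (-65 + r)*(-46 + r)
x(Y(14)) + 40507 = (2990 + (√2)² - 111*√2) + 40507 = (2990 + 2 - 111*√2) + 40507 = (2992 - 111*√2) + 40507 = 43499 - 111*√2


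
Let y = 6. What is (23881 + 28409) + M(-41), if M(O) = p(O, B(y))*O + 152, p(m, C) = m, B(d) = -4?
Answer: 54123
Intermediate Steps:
M(O) = 152 + O**2 (M(O) = O*O + 152 = O**2 + 152 = 152 + O**2)
(23881 + 28409) + M(-41) = (23881 + 28409) + (152 + (-41)**2) = 52290 + (152 + 1681) = 52290 + 1833 = 54123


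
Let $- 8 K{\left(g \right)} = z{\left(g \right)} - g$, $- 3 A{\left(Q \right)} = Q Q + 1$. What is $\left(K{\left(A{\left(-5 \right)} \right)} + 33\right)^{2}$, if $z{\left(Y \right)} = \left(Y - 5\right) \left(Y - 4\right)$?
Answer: $\frac{34225}{324} \approx 105.63$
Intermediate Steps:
$A{\left(Q \right)} = - \frac{1}{3} - \frac{Q^{2}}{3}$ ($A{\left(Q \right)} = - \frac{Q Q + 1}{3} = - \frac{Q^{2} + 1}{3} = - \frac{1 + Q^{2}}{3} = - \frac{1}{3} - \frac{Q^{2}}{3}$)
$z{\left(Y \right)} = \left(-5 + Y\right) \left(-4 + Y\right)$
$K{\left(g \right)} = - \frac{5}{2} - \frac{g^{2}}{8} + \frac{5 g}{4}$ ($K{\left(g \right)} = - \frac{\left(20 + g^{2} - 9 g\right) - g}{8} = - \frac{20 + g^{2} - 10 g}{8} = - \frac{5}{2} - \frac{g^{2}}{8} + \frac{5 g}{4}$)
$\left(K{\left(A{\left(-5 \right)} \right)} + 33\right)^{2} = \left(\left(- \frac{5}{2} - \frac{\left(- \frac{1}{3} - \frac{\left(-5\right)^{2}}{3}\right)^{2}}{8} + \frac{5 \left(- \frac{1}{3} - \frac{\left(-5\right)^{2}}{3}\right)}{4}\right) + 33\right)^{2} = \left(\left(- \frac{5}{2} - \frac{\left(- \frac{1}{3} - \frac{25}{3}\right)^{2}}{8} + \frac{5 \left(- \frac{1}{3} - \frac{25}{3}\right)}{4}\right) + 33\right)^{2} = \left(\left(- \frac{5}{2} - \frac{\left(- \frac{26}{3}\right)^{2}}{8} + \frac{5}{4} \left(- \frac{26}{3}\right)\right) + 33\right)^{2} = \left(\left(- \frac{5}{2} - \frac{169}{18} - \frac{65}{6}\right) + 33\right)^{2} = \left(- \frac{409}{18} + 33\right)^{2} = \left(\frac{185}{18}\right)^{2} = \frac{34225}{324}$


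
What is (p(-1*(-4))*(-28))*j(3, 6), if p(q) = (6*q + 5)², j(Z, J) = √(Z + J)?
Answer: -70644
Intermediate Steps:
j(Z, J) = √(J + Z)
p(q) = (5 + 6*q)²
(p(-1*(-4))*(-28))*j(3, 6) = ((5 + 6*(-1*(-4)))²*(-28))*√(6 + 3) = ((5 + 6*4)²*(-28))*√9 = ((5 + 24)²*(-28))*3 = (29²*(-28))*3 = (841*(-28))*3 = -23548*3 = -70644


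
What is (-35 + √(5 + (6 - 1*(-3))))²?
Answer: (35 - √14)² ≈ 977.08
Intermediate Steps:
(-35 + √(5 + (6 - 1*(-3))))² = (-35 + √(5 + (6 + 3)))² = (-35 + √(5 + 9))² = (-35 + √14)²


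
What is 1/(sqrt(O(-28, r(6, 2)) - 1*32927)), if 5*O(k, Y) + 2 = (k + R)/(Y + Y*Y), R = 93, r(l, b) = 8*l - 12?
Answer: -6*I*sqrt(40569837515)/219296419 ≈ -0.0055109*I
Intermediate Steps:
r(l, b) = -12 + 8*l
O(k, Y) = -2/5 + (93 + k)/(5*(Y + Y**2)) (O(k, Y) = -2/5 + ((k + 93)/(Y + Y*Y))/5 = -2/5 + ((93 + k)/(Y + Y**2))/5 = -2/5 + (93 + k)/(5*(Y + Y**2)))
1/(sqrt(O(-28, r(6, 2)) - 1*32927)) = 1/(sqrt((93 - 28 - 2*(-12 + 8*6) - 2*(-12 + 8*6)**2)/(5*(-12 + 8*6)*(1 + (-12 + 8*6))) - 1*32927)) = 1/(sqrt((93 - 28 - 2*(-12 + 48) - 2*(-12 + 48)**2)/(5*(-12 + 48)*(1 + (-12 + 48))) - 32927)) = 1/(sqrt((1/5)*(93 - 28 - 2*36 - 2*36**2)/(36*(1 + 36)) - 32927)) = 1/(sqrt((1/5)*(1/36)*(93 - 28 - 72 - 2*1296)/37 - 32927)) = 1/(sqrt((1/5)*(1/36)*(1/37)*(93 - 28 - 72 - 2592) - 32927)) = 1/(sqrt((1/5)*(1/36)*(1/37)*(-2599) - 32927)) = 1/(sqrt(-2599/6660 - 32927)) = 1/(sqrt(-219296419/6660)) = 1/(I*sqrt(40569837515)/1110) = -6*I*sqrt(40569837515)/219296419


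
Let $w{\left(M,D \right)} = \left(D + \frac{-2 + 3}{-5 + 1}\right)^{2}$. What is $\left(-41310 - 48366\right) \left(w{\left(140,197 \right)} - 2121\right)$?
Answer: $- \frac{13124822427}{4} \approx -3.2812 \cdot 10^{9}$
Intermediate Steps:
$w{\left(M,D \right)} = \left(- \frac{1}{4} + D\right)^{2}$ ($w{\left(M,D \right)} = \left(D + 1 \frac{1}{-4}\right)^{2} = \left(D + 1 \left(- \frac{1}{4}\right)\right)^{2} = \left(D - \frac{1}{4}\right)^{2} = \left(- \frac{1}{4} + D\right)^{2}$)
$\left(-41310 - 48366\right) \left(w{\left(140,197 \right)} - 2121\right) = \left(-41310 - 48366\right) \left(\frac{\left(-1 + 4 \cdot 197\right)^{2}}{16} - 2121\right) = - 89676 \left(\frac{\left(-1 + 788\right)^{2}}{16} - 2121\right) = - 89676 \left(\frac{787^{2}}{16} - 2121\right) = - 89676 \left(\frac{1}{16} \cdot 619369 - 2121\right) = - 89676 \left(\frac{619369}{16} - 2121\right) = \left(-89676\right) \frac{585433}{16} = - \frac{13124822427}{4}$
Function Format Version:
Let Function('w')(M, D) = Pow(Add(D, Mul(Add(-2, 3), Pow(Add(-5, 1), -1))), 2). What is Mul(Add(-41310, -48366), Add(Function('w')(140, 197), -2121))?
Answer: Rational(-13124822427, 4) ≈ -3.2812e+9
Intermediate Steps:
Function('w')(M, D) = Pow(Add(Rational(-1, 4), D), 2) (Function('w')(M, D) = Pow(Add(D, Mul(1, Pow(-4, -1))), 2) = Pow(Add(D, Mul(1, Rational(-1, 4))), 2) = Pow(Add(D, Rational(-1, 4)), 2) = Pow(Add(Rational(-1, 4), D), 2))
Mul(Add(-41310, -48366), Add(Function('w')(140, 197), -2121)) = Mul(Add(-41310, -48366), Add(Mul(Rational(1, 16), Pow(Add(-1, Mul(4, 197)), 2)), -2121)) = Mul(-89676, Add(Mul(Rational(1, 16), Pow(Add(-1, 788), 2)), -2121)) = Mul(-89676, Add(Mul(Rational(1, 16), Pow(787, 2)), -2121)) = Mul(-89676, Add(Mul(Rational(1, 16), 619369), -2121)) = Mul(-89676, Add(Rational(619369, 16), -2121)) = Mul(-89676, Rational(585433, 16)) = Rational(-13124822427, 4)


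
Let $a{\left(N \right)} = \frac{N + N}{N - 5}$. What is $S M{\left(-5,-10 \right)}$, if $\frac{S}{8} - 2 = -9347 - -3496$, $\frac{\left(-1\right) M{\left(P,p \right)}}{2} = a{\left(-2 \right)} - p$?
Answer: $\frac{6925216}{7} \approx 9.8932 \cdot 10^{5}$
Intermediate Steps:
$a{\left(N \right)} = \frac{2 N}{-5 + N}$
$M{\left(P,p \right)} = - \frac{8}{7} + 2 p$ ($M{\left(P,p \right)} = - 2 \left(2 \left(-2\right) \frac{1}{-5 - 2} - p\right) = - 2 \left(2 \left(-2\right) \frac{1}{-7} - p\right) = - 2 \left(2 \left(-2\right) \left(- \frac{1}{7}\right) - p\right) = - 2 \left(\frac{4}{7} - p\right) = - \frac{8}{7} + 2 p$)
$S = -46792$ ($S = 16 + 8 \left(-9347 - -3496\right) = 16 + 8 \left(-9347 + 3496\right) = 16 + 8 \left(-5851\right) = 16 - 46808 = -46792$)
$S M{\left(-5,-10 \right)} = - 46792 \left(- \frac{8}{7} + 2 \left(-10\right)\right) = - 46792 \left(- \frac{8}{7} - 20\right) = \left(-46792\right) \left(- \frac{148}{7}\right) = \frac{6925216}{7}$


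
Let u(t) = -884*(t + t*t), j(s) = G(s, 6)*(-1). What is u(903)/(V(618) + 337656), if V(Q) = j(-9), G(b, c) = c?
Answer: -120269968/56275 ≈ -2137.2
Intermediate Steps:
j(s) = -6 (j(s) = 6*(-1) = -6)
u(t) = -884*t - 884*t² (u(t) = -884*(t + t²) = -884*t - 884*t²)
V(Q) = -6
u(903)/(V(618) + 337656) = (-884*903*(1 + 903))/(-6 + 337656) = -884*903*904/337650 = -721619808*1/337650 = -120269968/56275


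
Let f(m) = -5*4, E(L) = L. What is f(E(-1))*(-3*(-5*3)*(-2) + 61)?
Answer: 580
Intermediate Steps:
f(m) = -20
f(E(-1))*(-3*(-5*3)*(-2) + 61) = -20*(-3*(-5*3)*(-2) + 61) = -20*(-(-45)*(-2) + 61) = -20*(-3*30 + 61) = -20*(-90 + 61) = -20*(-29) = 580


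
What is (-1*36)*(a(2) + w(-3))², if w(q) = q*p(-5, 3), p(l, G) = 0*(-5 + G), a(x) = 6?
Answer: -1296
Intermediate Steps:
p(l, G) = 0
w(q) = 0 (w(q) = q*0 = 0)
(-1*36)*(a(2) + w(-3))² = (-1*36)*(6 + 0)² = -36*6² = -36*36 = -1296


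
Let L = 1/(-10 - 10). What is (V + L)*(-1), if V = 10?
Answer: -199/20 ≈ -9.9500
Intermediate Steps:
L = -1/20 (L = 1/(-20) = -1/20 ≈ -0.050000)
(V + L)*(-1) = (10 - 1/20)*(-1) = (199/20)*(-1) = -199/20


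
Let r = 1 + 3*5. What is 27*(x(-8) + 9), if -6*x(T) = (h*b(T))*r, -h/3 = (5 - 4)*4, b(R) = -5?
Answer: -4077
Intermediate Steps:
r = 16 (r = 1 + 15 = 16)
h = -12 (h = -3*(5 - 4)*4 = -3*4 = -12)
x(T) = -160 (x(T) = -(-12*(-5))*16/6 = -10*16 = -⅙*960 = -160)
27*(x(-8) + 9) = 27*(-160 + 9) = 27*(-151) = -4077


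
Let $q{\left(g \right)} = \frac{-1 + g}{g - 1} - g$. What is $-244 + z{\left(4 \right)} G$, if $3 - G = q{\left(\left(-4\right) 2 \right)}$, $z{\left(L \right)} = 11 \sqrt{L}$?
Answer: $-376$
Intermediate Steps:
$q{\left(g \right)} = 1 - g$ ($q{\left(g \right)} = \frac{-1 + g}{-1 + g} - g = 1 - g$)
$G = -6$ ($G = 3 - \left(1 - \left(-4\right) 2\right) = 3 - \left(1 - -8\right) = 3 - \left(1 + 8\right) = 3 - 9 = -6$)
$-244 + z{\left(4 \right)} G = -244 + 11 \sqrt{4} \left(-6\right) = -244 + 11 \cdot 2 \left(-6\right) = -244 + 22 \left(-6\right) = -244 - 132 = -376$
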